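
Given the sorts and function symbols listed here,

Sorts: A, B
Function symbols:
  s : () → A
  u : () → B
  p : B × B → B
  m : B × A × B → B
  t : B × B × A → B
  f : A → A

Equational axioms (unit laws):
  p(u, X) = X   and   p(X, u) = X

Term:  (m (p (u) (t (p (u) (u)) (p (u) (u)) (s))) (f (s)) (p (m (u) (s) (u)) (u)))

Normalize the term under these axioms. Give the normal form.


normal form = (m (t (u) (u) (s)) (f (s)) (m (u) (s) (u)))

1. (m (p (u) (t (p (u) (u)) (p (u) (u)) (s))) (f (s)) (p (m (u) (s) (u)) (u)))  →  (m (t (p (u) (u)) (p (u) (u)) (s)) (f (s)) (p (m (u) (s) (u)) (u)))
2. (m (t (p (u) (u)) (p (u) (u)) (s)) (f (s)) (p (m (u) (s) (u)) (u)))  →  (m (t (u) (p (u) (u)) (s)) (f (s)) (p (m (u) (s) (u)) (u)))
3. (m (t (u) (p (u) (u)) (s)) (f (s)) (p (m (u) (s) (u)) (u)))  →  (m (t (u) (u) (s)) (f (s)) (p (m (u) (s) (u)) (u)))
4. (m (t (u) (u) (s)) (f (s)) (p (m (u) (s) (u)) (u)))  →  (m (t (u) (u) (s)) (f (s)) (m (u) (s) (u)))


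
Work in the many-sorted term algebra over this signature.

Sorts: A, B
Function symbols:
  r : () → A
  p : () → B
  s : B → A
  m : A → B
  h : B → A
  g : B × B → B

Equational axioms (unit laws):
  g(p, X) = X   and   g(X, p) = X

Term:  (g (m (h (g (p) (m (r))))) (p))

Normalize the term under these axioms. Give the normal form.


1. (g (m (h (g (p) (m (r))))) (p))  →  (m (h (g (p) (m (r)))))
2. (m (h (g (p) (m (r)))))  →  (m (h (m (r))))

normal form = (m (h (m (r))))


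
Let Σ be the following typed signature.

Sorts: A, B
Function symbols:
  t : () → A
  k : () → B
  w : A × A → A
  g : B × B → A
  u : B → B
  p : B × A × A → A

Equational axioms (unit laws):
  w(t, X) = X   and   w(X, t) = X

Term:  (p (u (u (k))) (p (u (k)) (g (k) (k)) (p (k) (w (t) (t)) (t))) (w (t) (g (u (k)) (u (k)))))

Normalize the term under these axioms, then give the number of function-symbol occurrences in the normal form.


1. (p (u (u (k))) (p (u (k)) (g (k) (k)) (p (k) (w (t) (t)) (t))) (w (t) (g (u (k)) (u (k)))))  →  (p (u (u (k))) (p (u (k)) (g (k) (k)) (p (k) (t) (t))) (w (t) (g (u (k)) (u (k)))))
2. (p (u (u (k))) (p (u (k)) (g (k) (k)) (p (k) (t) (t))) (w (t) (g (u (k)) (u (k)))))  →  (p (u (u (k))) (p (u (k)) (g (k) (k)) (p (k) (t) (t))) (g (u (k)) (u (k))))
normal form: (p (u (u (k))) (p (u (k)) (g (k) (k)) (p (k) (t) (t))) (g (u (k)) (u (k))))

size = 19


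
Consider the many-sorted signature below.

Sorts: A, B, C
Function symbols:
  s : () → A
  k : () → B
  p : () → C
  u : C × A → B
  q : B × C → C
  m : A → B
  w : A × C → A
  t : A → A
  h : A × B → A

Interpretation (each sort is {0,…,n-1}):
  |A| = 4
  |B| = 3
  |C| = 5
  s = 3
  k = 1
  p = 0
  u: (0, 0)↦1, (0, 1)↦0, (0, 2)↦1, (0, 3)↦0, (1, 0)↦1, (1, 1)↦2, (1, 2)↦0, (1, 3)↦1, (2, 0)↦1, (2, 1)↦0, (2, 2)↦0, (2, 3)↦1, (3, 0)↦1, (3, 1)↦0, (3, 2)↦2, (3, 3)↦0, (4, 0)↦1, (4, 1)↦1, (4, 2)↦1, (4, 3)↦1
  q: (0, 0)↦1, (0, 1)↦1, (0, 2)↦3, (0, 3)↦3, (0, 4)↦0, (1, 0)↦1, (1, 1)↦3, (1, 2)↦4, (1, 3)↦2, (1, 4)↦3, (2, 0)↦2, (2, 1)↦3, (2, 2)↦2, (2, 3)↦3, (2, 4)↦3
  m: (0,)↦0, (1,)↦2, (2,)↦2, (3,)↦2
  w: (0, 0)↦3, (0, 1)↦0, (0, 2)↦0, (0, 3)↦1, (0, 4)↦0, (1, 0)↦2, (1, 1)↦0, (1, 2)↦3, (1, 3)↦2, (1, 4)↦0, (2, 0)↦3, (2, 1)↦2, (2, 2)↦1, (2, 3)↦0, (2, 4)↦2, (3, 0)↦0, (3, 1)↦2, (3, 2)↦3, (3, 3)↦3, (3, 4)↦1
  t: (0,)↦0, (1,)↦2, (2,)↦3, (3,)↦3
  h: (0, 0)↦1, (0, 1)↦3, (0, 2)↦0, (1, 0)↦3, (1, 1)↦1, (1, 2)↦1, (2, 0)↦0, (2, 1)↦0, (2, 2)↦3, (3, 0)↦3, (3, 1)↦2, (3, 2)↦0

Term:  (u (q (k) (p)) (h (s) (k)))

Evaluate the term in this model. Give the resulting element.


value = 0

  k = 1
  p = 0
  (q (k) (p)) = q(1, 0) = 1
  s = 3
  k = 1
  (h (s) (k)) = h(3, 1) = 2
  (u (q (k) (p)) (h (s) (k))) = u(1, 2) = 0


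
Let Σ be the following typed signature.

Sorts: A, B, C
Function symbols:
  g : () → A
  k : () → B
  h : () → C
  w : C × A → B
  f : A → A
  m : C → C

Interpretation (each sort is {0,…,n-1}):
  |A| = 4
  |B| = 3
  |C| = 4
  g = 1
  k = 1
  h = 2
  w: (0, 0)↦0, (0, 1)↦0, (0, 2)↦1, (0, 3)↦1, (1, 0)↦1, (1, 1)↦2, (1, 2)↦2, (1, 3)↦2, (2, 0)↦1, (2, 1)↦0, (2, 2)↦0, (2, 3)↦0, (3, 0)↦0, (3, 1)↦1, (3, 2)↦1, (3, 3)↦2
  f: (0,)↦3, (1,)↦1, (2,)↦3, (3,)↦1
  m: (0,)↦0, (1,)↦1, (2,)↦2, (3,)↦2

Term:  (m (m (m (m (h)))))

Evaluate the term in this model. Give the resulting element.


  h = 2
  (m (h)) = m(2,) = 2
  (m (m (h))) = m(2,) = 2
  (m (m (m (h)))) = m(2,) = 2
  (m (m (m (m (h))))) = m(2,) = 2

value = 2


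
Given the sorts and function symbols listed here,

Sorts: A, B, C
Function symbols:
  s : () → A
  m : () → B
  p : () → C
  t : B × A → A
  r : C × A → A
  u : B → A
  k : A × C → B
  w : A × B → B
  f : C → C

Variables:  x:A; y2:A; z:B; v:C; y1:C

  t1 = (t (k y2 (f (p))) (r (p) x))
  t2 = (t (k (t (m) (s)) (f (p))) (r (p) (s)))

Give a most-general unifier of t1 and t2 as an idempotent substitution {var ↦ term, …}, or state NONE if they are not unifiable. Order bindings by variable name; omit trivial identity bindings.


{x ↦ (s), y2 ↦ (t (m) (s))}


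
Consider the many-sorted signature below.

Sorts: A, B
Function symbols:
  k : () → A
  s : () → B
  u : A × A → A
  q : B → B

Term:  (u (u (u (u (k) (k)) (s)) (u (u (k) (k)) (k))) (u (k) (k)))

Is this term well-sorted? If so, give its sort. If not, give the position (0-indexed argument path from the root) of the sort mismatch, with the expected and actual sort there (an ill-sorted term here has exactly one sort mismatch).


        (k) : A
        (k) : A
      (u (k) (k)) : A
      (s) : B
    (u (u (k) (k)) (s)) : ✗ arg 1 at [0, 0, 1] has sort B, expected A
        (k) : A
        (k) : A
      (u (k) (k)) : A
      (k) : A
    (u (u (k) (k)) (k)) : A
    (k) : A
    (k) : A
  (u (k) (k)) : A

ill-sorted at position [0, 0, 1]: expected A, got B


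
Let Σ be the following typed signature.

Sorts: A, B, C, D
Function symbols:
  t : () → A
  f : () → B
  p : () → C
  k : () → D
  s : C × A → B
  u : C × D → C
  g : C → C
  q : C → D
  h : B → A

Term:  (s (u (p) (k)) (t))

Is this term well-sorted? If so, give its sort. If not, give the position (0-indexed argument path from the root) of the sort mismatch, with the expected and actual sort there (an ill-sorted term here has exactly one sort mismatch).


well-sorted; sort = B

    (p) : C
    (k) : D
  (u (p) (k)) : C
  (t) : A
(s (u (p) (k)) (t)) : B


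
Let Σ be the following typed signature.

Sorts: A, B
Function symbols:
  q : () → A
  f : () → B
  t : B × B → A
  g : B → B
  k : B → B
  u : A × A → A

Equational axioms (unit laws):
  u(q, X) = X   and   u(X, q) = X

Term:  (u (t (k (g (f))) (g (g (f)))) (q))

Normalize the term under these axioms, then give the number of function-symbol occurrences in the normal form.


1. (u (t (k (g (f))) (g (g (f)))) (q))  →  (t (k (g (f))) (g (g (f))))
normal form: (t (k (g (f))) (g (g (f))))

size = 7


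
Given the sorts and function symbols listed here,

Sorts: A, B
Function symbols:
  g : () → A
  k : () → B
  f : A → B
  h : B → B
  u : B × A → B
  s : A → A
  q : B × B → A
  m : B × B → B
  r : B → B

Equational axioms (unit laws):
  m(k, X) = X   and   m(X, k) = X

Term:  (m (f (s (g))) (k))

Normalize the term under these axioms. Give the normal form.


1. (m (f (s (g))) (k))  →  (f (s (g)))

normal form = (f (s (g)))


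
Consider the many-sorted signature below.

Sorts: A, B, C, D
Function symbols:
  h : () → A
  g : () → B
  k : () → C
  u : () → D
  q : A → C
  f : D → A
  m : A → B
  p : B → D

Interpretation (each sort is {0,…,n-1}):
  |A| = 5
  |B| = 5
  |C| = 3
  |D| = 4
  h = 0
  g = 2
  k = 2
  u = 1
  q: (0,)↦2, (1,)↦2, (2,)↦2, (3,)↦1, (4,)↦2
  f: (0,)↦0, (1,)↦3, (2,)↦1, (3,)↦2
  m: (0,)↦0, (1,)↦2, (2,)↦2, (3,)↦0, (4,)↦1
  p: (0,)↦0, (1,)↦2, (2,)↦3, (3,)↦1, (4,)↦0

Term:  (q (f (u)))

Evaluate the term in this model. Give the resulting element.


value = 1

  u = 1
  (f (u)) = f(1,) = 3
  (q (f (u))) = q(3,) = 1


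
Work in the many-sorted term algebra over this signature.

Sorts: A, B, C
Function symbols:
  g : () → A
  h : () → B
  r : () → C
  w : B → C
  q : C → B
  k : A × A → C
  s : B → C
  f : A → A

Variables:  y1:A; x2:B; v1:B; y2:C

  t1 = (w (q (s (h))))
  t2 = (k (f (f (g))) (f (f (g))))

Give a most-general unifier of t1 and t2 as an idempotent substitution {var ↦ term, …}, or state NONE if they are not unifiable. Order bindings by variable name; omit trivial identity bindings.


NONE (not unifiable)

head clash or occurs-check failure — not unifiable


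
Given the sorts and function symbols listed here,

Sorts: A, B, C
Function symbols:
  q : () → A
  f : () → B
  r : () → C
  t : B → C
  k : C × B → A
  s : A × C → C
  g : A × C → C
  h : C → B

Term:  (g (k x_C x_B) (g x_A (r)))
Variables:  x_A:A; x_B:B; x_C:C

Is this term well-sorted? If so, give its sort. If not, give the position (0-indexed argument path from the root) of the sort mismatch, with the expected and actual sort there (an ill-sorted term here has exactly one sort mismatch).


well-sorted; sort = C

    x_C : C
    x_B : B
  (k x_C x_B) : A
    x_A : A
    (r) : C
  (g x_A (r)) : C
(g (k x_C x_B) (g x_A (r))) : C


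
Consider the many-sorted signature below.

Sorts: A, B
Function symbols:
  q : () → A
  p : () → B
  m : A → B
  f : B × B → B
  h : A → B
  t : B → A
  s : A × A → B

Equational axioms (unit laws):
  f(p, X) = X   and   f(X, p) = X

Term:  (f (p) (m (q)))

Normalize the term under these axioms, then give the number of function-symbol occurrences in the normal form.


1. (f (p) (m (q)))  →  (m (q))
normal form: (m (q))

size = 2


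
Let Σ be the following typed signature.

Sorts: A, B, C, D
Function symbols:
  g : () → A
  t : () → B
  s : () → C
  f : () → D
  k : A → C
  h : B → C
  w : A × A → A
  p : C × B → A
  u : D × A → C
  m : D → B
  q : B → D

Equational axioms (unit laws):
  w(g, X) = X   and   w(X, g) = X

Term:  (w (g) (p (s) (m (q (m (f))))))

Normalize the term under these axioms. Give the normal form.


normal form = (p (s) (m (q (m (f)))))

1. (w (g) (p (s) (m (q (m (f))))))  →  (p (s) (m (q (m (f)))))


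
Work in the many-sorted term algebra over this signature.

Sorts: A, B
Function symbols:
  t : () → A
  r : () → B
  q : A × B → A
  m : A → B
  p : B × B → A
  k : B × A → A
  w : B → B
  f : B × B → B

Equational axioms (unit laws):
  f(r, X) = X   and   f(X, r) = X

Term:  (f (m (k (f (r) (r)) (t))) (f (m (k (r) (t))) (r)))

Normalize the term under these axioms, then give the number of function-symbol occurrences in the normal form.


size = 9

1. (f (m (k (f (r) (r)) (t))) (f (m (k (r) (t))) (r)))  →  (f (m (k (r) (t))) (f (m (k (r) (t))) (r)))
2. (f (m (k (r) (t))) (f (m (k (r) (t))) (r)))  →  (f (m (k (r) (t))) (m (k (r) (t))))
normal form: (f (m (k (r) (t))) (m (k (r) (t))))


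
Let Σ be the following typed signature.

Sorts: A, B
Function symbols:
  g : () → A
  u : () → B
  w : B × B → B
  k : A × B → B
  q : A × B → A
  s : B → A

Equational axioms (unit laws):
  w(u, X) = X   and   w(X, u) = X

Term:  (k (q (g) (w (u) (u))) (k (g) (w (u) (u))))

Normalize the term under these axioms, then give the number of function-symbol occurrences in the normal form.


1. (k (q (g) (w (u) (u))) (k (g) (w (u) (u))))  →  (k (q (g) (u)) (k (g) (w (u) (u))))
2. (k (q (g) (u)) (k (g) (w (u) (u))))  →  (k (q (g) (u)) (k (g) (u)))
normal form: (k (q (g) (u)) (k (g) (u)))

size = 7


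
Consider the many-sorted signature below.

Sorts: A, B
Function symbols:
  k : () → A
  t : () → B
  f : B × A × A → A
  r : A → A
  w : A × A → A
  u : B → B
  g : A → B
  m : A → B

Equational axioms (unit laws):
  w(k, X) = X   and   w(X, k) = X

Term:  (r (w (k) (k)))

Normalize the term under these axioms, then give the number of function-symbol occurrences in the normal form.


1. (r (w (k) (k)))  →  (r (k))
normal form: (r (k))

size = 2


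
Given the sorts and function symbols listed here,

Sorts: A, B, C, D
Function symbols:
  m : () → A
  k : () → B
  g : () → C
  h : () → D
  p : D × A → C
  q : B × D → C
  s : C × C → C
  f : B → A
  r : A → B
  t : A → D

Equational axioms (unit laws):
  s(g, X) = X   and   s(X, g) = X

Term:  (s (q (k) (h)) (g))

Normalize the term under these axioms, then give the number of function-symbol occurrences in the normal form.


size = 3

1. (s (q (k) (h)) (g))  →  (q (k) (h))
normal form: (q (k) (h))


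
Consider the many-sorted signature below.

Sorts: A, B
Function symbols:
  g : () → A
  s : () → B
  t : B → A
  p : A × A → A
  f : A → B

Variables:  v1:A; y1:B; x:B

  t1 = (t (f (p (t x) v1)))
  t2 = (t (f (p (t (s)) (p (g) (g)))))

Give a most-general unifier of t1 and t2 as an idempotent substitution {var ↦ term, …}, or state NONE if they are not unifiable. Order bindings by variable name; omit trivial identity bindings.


{v1 ↦ (p (g) (g)), x ↦ (s)}


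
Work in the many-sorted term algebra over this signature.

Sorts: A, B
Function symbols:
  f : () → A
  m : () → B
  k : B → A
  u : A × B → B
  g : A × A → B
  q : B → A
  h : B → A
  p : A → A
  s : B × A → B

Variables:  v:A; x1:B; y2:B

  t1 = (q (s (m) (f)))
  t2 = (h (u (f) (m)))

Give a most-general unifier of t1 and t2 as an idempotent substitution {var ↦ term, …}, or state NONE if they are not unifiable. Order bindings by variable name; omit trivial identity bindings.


NONE (not unifiable)

head clash or occurs-check failure — not unifiable


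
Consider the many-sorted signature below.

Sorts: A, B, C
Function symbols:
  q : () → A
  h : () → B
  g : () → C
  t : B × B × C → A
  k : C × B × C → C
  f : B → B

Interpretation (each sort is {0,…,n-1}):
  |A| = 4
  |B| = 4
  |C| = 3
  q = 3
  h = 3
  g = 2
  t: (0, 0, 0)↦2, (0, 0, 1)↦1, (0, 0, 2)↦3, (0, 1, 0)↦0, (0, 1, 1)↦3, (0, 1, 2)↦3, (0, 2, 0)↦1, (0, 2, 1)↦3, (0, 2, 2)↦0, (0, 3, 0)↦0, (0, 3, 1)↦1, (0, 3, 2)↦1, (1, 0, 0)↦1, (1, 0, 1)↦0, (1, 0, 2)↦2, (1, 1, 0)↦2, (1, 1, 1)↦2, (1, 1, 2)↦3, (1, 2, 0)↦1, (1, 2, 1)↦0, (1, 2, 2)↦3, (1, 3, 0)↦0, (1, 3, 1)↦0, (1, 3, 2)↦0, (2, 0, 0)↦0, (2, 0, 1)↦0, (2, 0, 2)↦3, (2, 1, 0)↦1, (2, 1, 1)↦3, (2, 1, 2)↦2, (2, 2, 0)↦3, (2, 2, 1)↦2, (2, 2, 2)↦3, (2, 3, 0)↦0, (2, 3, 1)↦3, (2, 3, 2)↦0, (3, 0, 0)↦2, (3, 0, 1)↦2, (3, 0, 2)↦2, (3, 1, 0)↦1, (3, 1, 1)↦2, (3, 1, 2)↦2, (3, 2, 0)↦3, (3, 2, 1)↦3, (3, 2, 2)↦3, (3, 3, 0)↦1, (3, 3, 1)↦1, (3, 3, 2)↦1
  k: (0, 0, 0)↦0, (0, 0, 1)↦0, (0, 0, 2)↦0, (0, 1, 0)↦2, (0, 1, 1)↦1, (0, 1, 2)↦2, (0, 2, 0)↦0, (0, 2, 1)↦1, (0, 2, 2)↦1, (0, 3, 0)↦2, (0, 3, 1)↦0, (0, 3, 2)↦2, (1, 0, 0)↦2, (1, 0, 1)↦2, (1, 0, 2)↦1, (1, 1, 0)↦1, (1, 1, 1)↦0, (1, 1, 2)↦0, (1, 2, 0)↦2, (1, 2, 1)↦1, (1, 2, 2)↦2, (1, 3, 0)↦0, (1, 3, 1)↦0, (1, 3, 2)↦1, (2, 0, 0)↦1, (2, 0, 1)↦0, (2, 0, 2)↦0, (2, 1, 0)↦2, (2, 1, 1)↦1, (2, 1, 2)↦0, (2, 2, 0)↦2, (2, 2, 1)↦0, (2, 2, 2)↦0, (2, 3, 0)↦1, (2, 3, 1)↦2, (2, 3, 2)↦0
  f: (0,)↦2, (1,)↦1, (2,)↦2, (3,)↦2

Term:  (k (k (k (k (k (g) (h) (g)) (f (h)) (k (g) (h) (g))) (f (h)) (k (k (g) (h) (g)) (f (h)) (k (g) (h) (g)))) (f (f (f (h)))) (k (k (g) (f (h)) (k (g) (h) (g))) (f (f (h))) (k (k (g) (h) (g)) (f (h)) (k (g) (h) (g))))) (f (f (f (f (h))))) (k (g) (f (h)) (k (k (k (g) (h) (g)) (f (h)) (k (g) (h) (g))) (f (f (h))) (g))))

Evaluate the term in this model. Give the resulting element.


value = 2

  g = 2
  h = 3
  g = 2
  (k (g) (h) (g)) = k(2, 3, 2) = 0
  h = 3
  (f (h)) = f(3,) = 2
  g = 2
  h = 3
  g = 2
  (k (g) (h) (g)) = k(2, 3, 2) = 0
  (k (k (g) (h) (g)) (f (h)) (k (g) (h) (g))) = k(0, 2, 0) = 0
  h = 3
  (f (h)) = f(3,) = 2
  g = 2
  h = 3
  g = 2
  (k (g) (h) (g)) = k(2, 3, 2) = 0
  h = 3
  (f (h)) = f(3,) = 2
  g = 2
  h = 3
  g = 2
  (k (g) (h) (g)) = k(2, 3, 2) = 0
  (k (k (g) (h) (g)) (f (h)) (k (g) (h) (g))) = k(0, 2, 0) = 0
  (k (k (k (g) (h) (g)) (f (h)) (k (g) (h) (g))) (f (h)) (k (k (g) (h) (g)) (f (h)) (k (g) (h) (g)))) = k(0, 2, 0) = 0
  h = 3
  (f (h)) = f(3,) = 2
  (f (f (h))) = f(2,) = 2
  (f (f (f (h)))) = f(2,) = 2
  g = 2
  h = 3
  (f (h)) = f(3,) = 2
  g = 2
  h = 3
  g = 2
  (k (g) (h) (g)) = k(2, 3, 2) = 0
  (k (g) (f (h)) (k (g) (h) (g))) = k(2, 2, 0) = 2
  h = 3
  (f (h)) = f(3,) = 2
  (f (f (h))) = f(2,) = 2
  g = 2
  h = 3
  g = 2
  (k (g) (h) (g)) = k(2, 3, 2) = 0
  h = 3
  (f (h)) = f(3,) = 2
  g = 2
  h = 3
  g = 2
  (k (g) (h) (g)) = k(2, 3, 2) = 0
  (k (k (g) (h) (g)) (f (h)) (k (g) (h) (g))) = k(0, 2, 0) = 0
  (k (k (g) (f (h)) (k (g) (h) (g))) (f (f (h))) (k (k (g) (h) (g)) (f (h)) (k (g) (h) (g)))) = k(2, 2, 0) = 2
  (k (k (k (k (g) (h) (g)) (f (h)) (k (g) (h) (g))) (f (h)) (k (k (g) (h) (g)) (f (h)) (k (g) (h) (g)))) (f (f (f (h)))) (k (k (g) (f (h)) (k (g) (h) (g))) (f (f (h))) (k (k (g) (h) (g)) (f (h)) (k (g) (h) (g))))) = k(0, 2, 2) = 1
  h = 3
  (f (h)) = f(3,) = 2
  (f (f (h))) = f(2,) = 2
  (f (f (f (h)))) = f(2,) = 2
  (f (f (f (f (h))))) = f(2,) = 2
  g = 2
  h = 3
  (f (h)) = f(3,) = 2
  g = 2
  h = 3
  g = 2
  (k (g) (h) (g)) = k(2, 3, 2) = 0
  h = 3
  (f (h)) = f(3,) = 2
  g = 2
  h = 3
  g = 2
  (k (g) (h) (g)) = k(2, 3, 2) = 0
  (k (k (g) (h) (g)) (f (h)) (k (g) (h) (g))) = k(0, 2, 0) = 0
  h = 3
  (f (h)) = f(3,) = 2
  (f (f (h))) = f(2,) = 2
  g = 2
  (k (k (k (g) (h) (g)) (f (h)) (k (g) (h) (g))) (f (f (h))) (g)) = k(0, 2, 2) = 1
  (k (g) (f (h)) (k (k (k (g) (h) (g)) (f (h)) (k (g) (h) (g))) (f (f (h))) (g))) = k(2, 2, 1) = 0
  (k (k (k (k (k (g) (h) (g)) (f (h)) (k (g) (h) (g))) (f (h)) (k (k (g) (h) (g)) (f (h)) (k (g) (h) (g)))) (f (f (f (h)))) (k (k (g) (f (h)) (k (g) (h) (g))) (f (f (h))) (k (k (g) (h) (g)) (f (h)) (k (g) (h) (g))))) (f (f (f (f (h))))) (k (g) (f (h)) (k (k (k (g) (h) (g)) (f (h)) (k (g) (h) (g))) (f (f (h))) (g)))) = k(1, 2, 0) = 2


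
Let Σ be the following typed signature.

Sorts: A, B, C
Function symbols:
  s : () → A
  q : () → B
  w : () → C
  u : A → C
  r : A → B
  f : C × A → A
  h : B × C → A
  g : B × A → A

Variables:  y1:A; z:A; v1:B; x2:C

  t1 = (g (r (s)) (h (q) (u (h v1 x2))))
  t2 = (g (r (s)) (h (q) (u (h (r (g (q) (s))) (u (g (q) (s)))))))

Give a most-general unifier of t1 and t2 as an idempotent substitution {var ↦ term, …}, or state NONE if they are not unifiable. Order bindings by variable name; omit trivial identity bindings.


{v1 ↦ (r (g (q) (s))), x2 ↦ (u (g (q) (s)))}


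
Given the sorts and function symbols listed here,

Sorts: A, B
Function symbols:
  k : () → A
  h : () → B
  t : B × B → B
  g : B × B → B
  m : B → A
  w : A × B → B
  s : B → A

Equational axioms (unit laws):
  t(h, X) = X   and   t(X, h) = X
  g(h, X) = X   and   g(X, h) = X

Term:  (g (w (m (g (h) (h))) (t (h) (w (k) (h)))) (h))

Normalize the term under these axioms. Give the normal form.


1. (g (w (m (g (h) (h))) (t (h) (w (k) (h)))) (h))  →  (w (m (g (h) (h))) (t (h) (w (k) (h))))
2. (w (m (g (h) (h))) (t (h) (w (k) (h))))  →  (w (m (h)) (t (h) (w (k) (h))))
3. (w (m (h)) (t (h) (w (k) (h))))  →  (w (m (h)) (w (k) (h)))

normal form = (w (m (h)) (w (k) (h)))


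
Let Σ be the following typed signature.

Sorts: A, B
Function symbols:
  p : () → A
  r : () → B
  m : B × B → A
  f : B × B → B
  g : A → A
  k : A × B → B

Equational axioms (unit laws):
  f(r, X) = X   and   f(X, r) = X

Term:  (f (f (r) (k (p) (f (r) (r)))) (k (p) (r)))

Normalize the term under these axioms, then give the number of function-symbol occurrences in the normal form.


1. (f (f (r) (k (p) (f (r) (r)))) (k (p) (r)))  →  (f (k (p) (f (r) (r))) (k (p) (r)))
2. (f (k (p) (f (r) (r))) (k (p) (r)))  →  (f (k (p) (r)) (k (p) (r)))
normal form: (f (k (p) (r)) (k (p) (r)))

size = 7


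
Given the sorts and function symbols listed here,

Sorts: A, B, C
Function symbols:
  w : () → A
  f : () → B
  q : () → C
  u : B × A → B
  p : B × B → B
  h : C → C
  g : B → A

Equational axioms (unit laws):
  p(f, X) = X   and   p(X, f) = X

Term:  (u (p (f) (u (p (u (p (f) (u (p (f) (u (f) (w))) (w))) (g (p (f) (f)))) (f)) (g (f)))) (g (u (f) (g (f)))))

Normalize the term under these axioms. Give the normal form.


normal form = (u (u (u (u (u (f) (w)) (w)) (g (f))) (g (f))) (g (u (f) (g (f)))))

1. (u (p (f) (u (p (u (p (f) (u (p (f) (u (f) (w))) (w))) (g (p (f) (f)))) (f)) (g (f)))) (g (u (f) (g (f)))))  →  (u (u (p (u (p (f) (u (p (f) (u (f) (w))) (w))) (g (p (f) (f)))) (f)) (g (f))) (g (u (f) (g (f)))))
2. (u (u (p (u (p (f) (u (p (f) (u (f) (w))) (w))) (g (p (f) (f)))) (f)) (g (f))) (g (u (f) (g (f)))))  →  (u (u (u (p (f) (u (p (f) (u (f) (w))) (w))) (g (p (f) (f)))) (g (f))) (g (u (f) (g (f)))))
3. (u (u (u (p (f) (u (p (f) (u (f) (w))) (w))) (g (p (f) (f)))) (g (f))) (g (u (f) (g (f)))))  →  (u (u (u (u (p (f) (u (f) (w))) (w)) (g (p (f) (f)))) (g (f))) (g (u (f) (g (f)))))
4. (u (u (u (u (p (f) (u (f) (w))) (w)) (g (p (f) (f)))) (g (f))) (g (u (f) (g (f)))))  →  (u (u (u (u (u (f) (w)) (w)) (g (p (f) (f)))) (g (f))) (g (u (f) (g (f)))))
5. (u (u (u (u (u (f) (w)) (w)) (g (p (f) (f)))) (g (f))) (g (u (f) (g (f)))))  →  (u (u (u (u (u (f) (w)) (w)) (g (f))) (g (f))) (g (u (f) (g (f)))))


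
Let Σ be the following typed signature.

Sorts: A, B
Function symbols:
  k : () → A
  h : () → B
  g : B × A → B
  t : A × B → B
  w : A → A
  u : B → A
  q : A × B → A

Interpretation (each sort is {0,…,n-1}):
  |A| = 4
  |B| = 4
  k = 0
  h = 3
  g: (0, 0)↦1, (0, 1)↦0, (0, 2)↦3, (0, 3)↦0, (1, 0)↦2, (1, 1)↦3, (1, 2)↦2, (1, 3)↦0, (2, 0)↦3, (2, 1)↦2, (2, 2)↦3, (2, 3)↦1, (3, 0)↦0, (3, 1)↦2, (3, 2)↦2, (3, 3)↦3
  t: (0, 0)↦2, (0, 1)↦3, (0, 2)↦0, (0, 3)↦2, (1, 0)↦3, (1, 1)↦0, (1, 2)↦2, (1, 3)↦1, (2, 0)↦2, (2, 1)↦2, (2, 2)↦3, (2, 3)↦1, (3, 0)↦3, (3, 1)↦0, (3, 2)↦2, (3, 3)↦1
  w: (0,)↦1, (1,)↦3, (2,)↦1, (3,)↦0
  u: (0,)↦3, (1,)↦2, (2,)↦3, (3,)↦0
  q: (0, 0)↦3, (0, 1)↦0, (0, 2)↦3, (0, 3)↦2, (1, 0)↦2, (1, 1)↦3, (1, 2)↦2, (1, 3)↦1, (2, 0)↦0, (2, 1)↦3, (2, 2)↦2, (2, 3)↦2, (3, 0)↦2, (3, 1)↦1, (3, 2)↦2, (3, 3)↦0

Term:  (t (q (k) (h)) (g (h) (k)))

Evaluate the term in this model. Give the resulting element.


  k = 0
  h = 3
  (q (k) (h)) = q(0, 3) = 2
  h = 3
  k = 0
  (g (h) (k)) = g(3, 0) = 0
  (t (q (k) (h)) (g (h) (k))) = t(2, 0) = 2

value = 2


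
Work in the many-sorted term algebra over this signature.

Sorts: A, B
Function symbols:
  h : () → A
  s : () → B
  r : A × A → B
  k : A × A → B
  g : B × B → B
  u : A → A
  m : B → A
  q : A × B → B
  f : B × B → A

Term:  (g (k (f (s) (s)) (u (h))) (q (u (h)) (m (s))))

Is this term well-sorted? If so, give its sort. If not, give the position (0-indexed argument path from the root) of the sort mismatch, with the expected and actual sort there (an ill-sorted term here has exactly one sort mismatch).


ill-sorted at position [1, 1]: expected B, got A

      (s) : B
      (s) : B
    (f (s) (s)) : A
      (h) : A
    (u (h)) : A
  (k (f (s) (s)) (u (h))) : B
      (h) : A
    (u (h)) : A
      (s) : B
    (m (s)) : A
  (q (u (h)) (m (s))) : ✗ arg 1 at [1, 1] has sort A, expected B


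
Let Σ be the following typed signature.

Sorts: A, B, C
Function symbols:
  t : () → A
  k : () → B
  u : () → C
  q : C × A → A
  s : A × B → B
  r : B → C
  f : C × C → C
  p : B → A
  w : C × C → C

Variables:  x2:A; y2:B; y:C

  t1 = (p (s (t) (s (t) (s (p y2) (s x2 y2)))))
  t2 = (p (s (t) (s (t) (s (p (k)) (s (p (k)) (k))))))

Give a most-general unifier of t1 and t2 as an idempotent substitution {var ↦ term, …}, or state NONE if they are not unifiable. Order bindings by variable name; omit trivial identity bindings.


{x2 ↦ (p (k)), y2 ↦ (k)}


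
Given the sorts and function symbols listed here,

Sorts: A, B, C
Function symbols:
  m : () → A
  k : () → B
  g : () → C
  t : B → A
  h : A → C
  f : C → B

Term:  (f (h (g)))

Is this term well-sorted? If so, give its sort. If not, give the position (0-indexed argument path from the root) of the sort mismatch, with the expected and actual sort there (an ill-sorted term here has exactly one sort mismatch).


    (g) : C
  (h (g)) : ✗ arg 0 at [0, 0] has sort C, expected A

ill-sorted at position [0, 0]: expected A, got C


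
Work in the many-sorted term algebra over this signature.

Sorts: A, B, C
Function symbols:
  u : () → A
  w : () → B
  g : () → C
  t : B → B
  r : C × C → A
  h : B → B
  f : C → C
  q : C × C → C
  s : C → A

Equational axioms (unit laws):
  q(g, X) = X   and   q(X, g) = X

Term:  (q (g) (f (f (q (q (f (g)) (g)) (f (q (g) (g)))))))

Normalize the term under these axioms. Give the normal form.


normal form = (f (f (q (f (g)) (f (g)))))

1. (q (g) (f (f (q (q (f (g)) (g)) (f (q (g) (g)))))))  →  (f (f (q (q (f (g)) (g)) (f (q (g) (g))))))
2. (f (f (q (q (f (g)) (g)) (f (q (g) (g))))))  →  (f (f (q (f (g)) (f (q (g) (g))))))
3. (f (f (q (f (g)) (f (q (g) (g))))))  →  (f (f (q (f (g)) (f (g)))))


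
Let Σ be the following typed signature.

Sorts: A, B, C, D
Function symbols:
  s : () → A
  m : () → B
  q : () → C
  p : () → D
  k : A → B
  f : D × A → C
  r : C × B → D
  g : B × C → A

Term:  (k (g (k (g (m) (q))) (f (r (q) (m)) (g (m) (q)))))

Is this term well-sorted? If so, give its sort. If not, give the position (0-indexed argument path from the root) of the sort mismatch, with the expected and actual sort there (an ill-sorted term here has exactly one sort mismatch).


        (m) : B
        (q) : C
      (g (m) (q)) : A
    (k (g (m) (q))) : B
        (q) : C
        (m) : B
      (r (q) (m)) : D
        (m) : B
        (q) : C
      (g (m) (q)) : A
    (f (r (q) (m)) (g (m) (q))) : C
  (g (k (g (m) (q))) (f (r (q) (m)) (g (m) (q)))) : A
(k (g (k (g (m) (q))) (f (r (q) (m)) (g (m) (q))))) : B

well-sorted; sort = B


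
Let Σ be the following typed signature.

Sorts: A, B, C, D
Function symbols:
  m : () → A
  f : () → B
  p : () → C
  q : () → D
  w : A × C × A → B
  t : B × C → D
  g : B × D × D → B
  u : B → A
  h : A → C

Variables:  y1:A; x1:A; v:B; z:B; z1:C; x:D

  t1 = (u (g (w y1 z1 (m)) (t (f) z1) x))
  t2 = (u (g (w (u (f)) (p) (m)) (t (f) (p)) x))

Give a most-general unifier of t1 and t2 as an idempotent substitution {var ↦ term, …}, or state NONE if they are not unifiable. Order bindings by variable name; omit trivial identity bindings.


{y1 ↦ (u (f)), z1 ↦ (p)}


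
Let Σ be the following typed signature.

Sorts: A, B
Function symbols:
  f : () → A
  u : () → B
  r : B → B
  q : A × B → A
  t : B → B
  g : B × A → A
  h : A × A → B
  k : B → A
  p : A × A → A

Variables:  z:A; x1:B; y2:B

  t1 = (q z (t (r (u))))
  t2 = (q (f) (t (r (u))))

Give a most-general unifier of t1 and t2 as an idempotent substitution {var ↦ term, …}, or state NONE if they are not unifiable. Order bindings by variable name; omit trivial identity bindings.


{z ↦ (f)}


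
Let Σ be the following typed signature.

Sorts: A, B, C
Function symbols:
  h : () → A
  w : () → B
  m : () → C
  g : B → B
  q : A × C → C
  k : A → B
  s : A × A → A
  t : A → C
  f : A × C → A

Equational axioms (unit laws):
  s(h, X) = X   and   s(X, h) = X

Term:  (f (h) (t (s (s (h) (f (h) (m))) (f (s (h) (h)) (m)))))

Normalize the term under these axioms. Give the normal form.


normal form = (f (h) (t (s (f (h) (m)) (f (h) (m)))))

1. (f (h) (t (s (s (h) (f (h) (m))) (f (s (h) (h)) (m)))))  →  (f (h) (t (s (f (h) (m)) (f (s (h) (h)) (m)))))
2. (f (h) (t (s (f (h) (m)) (f (s (h) (h)) (m)))))  →  (f (h) (t (s (f (h) (m)) (f (h) (m)))))


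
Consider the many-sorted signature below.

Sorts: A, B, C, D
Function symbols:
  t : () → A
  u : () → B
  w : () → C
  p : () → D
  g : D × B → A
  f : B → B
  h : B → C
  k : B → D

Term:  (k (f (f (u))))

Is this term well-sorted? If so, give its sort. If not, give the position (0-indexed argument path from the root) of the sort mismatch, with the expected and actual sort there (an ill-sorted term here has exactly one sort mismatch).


well-sorted; sort = D

      (u) : B
    (f (u)) : B
  (f (f (u))) : B
(k (f (f (u)))) : D


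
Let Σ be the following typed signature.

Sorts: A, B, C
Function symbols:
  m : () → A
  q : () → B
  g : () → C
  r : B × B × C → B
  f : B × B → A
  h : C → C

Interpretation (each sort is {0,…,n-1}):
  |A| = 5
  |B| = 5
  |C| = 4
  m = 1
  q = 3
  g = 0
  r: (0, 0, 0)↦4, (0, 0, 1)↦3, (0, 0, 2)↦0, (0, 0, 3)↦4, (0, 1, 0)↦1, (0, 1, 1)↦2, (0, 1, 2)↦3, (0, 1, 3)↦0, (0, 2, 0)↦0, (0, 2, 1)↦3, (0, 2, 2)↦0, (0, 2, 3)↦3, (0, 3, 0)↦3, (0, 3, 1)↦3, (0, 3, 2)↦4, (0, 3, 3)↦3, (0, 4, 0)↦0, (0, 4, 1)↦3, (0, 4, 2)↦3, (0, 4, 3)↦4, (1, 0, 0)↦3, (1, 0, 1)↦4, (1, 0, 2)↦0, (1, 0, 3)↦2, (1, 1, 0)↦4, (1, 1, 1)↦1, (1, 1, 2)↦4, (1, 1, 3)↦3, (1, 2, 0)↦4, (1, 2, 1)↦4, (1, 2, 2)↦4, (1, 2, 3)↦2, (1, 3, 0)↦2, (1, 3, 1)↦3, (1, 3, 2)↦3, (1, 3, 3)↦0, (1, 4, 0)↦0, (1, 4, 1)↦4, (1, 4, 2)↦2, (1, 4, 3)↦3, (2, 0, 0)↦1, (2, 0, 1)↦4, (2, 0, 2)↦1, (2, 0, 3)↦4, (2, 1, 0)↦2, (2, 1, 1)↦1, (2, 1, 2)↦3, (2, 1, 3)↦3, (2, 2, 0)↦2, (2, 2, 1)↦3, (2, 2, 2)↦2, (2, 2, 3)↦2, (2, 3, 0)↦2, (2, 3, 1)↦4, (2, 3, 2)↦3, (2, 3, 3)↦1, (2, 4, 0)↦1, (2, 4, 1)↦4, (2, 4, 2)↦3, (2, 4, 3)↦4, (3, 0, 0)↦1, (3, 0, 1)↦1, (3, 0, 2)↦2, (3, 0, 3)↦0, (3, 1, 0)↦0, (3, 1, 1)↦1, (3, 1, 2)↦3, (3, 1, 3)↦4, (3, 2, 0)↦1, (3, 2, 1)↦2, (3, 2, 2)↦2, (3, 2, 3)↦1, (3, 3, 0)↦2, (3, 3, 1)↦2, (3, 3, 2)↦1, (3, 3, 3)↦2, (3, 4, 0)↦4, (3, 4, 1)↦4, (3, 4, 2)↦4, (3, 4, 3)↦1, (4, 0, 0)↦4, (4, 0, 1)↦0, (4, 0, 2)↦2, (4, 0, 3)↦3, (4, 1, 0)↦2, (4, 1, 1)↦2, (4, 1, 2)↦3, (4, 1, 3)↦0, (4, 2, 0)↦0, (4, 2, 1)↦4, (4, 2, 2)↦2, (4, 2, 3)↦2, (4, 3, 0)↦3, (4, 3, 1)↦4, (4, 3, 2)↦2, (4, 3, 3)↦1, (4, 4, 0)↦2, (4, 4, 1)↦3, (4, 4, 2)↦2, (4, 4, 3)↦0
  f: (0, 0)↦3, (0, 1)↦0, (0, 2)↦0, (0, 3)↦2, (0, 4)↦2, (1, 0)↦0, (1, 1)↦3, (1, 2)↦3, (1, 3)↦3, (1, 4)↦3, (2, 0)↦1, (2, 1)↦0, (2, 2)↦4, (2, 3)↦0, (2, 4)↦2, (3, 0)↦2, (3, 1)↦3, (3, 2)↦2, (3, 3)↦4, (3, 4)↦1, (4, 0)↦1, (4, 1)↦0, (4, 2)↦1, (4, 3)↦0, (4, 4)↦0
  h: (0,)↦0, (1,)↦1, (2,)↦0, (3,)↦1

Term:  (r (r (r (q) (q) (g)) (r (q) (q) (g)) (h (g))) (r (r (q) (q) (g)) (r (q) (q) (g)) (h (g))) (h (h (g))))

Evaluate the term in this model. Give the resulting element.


  q = 3
  q = 3
  g = 0
  (r (q) (q) (g)) = r(3, 3, 0) = 2
  q = 3
  q = 3
  g = 0
  (r (q) (q) (g)) = r(3, 3, 0) = 2
  g = 0
  (h (g)) = h(0,) = 0
  (r (r (q) (q) (g)) (r (q) (q) (g)) (h (g))) = r(2, 2, 0) = 2
  q = 3
  q = 3
  g = 0
  (r (q) (q) (g)) = r(3, 3, 0) = 2
  q = 3
  q = 3
  g = 0
  (r (q) (q) (g)) = r(3, 3, 0) = 2
  g = 0
  (h (g)) = h(0,) = 0
  (r (r (q) (q) (g)) (r (q) (q) (g)) (h (g))) = r(2, 2, 0) = 2
  g = 0
  (h (g)) = h(0,) = 0
  (h (h (g))) = h(0,) = 0
  (r (r (r (q) (q) (g)) (r (q) (q) (g)) (h (g))) (r (r (q) (q) (g)) (r (q) (q) (g)) (h (g))) (h (h (g)))) = r(2, 2, 0) = 2

value = 2


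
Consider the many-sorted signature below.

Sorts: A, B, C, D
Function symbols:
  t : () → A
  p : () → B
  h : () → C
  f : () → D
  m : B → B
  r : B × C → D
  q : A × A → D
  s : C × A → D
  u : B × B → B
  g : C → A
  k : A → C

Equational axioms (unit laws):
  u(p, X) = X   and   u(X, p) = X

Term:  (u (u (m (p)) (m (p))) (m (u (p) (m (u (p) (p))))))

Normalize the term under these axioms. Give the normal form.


normal form = (u (u (m (p)) (m (p))) (m (m (p))))

1. (u (u (m (p)) (m (p))) (m (u (p) (m (u (p) (p))))))  →  (u (u (m (p)) (m (p))) (m (m (u (p) (p)))))
2. (u (u (m (p)) (m (p))) (m (m (u (p) (p)))))  →  (u (u (m (p)) (m (p))) (m (m (p))))


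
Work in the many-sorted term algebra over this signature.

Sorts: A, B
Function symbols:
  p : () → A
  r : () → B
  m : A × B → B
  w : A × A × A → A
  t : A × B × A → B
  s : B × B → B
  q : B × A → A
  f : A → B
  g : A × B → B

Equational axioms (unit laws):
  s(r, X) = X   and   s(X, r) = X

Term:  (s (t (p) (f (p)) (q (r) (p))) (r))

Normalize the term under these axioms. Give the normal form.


1. (s (t (p) (f (p)) (q (r) (p))) (r))  →  (t (p) (f (p)) (q (r) (p)))

normal form = (t (p) (f (p)) (q (r) (p)))


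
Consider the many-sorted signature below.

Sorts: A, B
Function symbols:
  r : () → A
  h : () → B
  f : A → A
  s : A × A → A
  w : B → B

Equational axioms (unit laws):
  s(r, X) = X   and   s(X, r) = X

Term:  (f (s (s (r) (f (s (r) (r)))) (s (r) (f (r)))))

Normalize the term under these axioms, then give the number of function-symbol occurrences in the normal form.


1. (f (s (s (r) (f (s (r) (r)))) (s (r) (f (r)))))  →  (f (s (f (s (r) (r))) (s (r) (f (r)))))
2. (f (s (f (s (r) (r))) (s (r) (f (r)))))  →  (f (s (f (r)) (s (r) (f (r)))))
3. (f (s (f (r)) (s (r) (f (r)))))  →  (f (s (f (r)) (f (r))))
normal form: (f (s (f (r)) (f (r))))

size = 6


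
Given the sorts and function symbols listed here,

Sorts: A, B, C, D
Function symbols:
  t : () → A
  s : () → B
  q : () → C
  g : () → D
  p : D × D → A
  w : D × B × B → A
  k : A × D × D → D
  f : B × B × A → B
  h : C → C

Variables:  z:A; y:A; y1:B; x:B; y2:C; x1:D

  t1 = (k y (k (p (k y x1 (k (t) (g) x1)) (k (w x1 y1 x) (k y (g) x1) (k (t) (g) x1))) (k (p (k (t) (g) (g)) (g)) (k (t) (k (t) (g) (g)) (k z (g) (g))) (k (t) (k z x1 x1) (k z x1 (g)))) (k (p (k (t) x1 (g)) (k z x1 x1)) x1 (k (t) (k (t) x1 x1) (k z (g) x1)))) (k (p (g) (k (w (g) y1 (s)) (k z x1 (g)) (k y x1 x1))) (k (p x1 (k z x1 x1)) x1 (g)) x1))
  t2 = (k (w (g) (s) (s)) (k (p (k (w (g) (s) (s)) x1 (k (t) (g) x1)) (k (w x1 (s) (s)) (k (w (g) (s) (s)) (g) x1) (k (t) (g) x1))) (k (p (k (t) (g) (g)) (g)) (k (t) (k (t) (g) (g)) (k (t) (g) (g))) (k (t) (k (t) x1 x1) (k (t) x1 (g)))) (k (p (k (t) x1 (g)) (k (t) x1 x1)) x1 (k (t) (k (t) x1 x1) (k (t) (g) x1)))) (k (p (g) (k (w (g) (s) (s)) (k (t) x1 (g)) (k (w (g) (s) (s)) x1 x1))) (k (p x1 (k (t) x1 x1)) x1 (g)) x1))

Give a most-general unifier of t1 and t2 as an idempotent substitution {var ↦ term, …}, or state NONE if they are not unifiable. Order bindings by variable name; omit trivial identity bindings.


{x ↦ (s), y ↦ (w (g) (s) (s)), y1 ↦ (s), z ↦ (t)}


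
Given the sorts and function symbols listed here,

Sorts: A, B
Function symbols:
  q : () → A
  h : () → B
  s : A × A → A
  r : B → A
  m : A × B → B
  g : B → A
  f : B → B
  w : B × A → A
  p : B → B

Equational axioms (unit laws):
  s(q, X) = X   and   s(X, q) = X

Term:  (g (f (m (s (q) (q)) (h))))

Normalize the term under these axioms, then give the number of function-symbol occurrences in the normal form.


1. (g (f (m (s (q) (q)) (h))))  →  (g (f (m (q) (h))))
normal form: (g (f (m (q) (h))))

size = 5


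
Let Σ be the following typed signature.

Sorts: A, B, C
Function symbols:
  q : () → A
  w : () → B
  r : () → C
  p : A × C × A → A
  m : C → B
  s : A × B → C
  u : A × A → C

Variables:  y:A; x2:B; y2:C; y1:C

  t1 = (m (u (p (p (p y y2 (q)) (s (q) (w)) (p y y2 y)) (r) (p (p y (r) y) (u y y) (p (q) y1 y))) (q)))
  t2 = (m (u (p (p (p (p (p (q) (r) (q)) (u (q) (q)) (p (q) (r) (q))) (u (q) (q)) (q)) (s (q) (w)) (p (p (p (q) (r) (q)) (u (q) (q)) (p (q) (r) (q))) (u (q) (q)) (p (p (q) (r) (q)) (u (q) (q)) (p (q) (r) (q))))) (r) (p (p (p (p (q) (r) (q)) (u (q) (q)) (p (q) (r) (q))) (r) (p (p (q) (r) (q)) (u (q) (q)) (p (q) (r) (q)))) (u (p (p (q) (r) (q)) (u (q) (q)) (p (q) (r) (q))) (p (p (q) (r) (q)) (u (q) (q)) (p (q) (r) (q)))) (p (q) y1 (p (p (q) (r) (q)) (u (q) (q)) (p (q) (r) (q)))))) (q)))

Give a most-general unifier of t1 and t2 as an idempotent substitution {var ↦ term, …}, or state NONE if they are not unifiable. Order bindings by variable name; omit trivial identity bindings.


{y ↦ (p (p (q) (r) (q)) (u (q) (q)) (p (q) (r) (q))), y2 ↦ (u (q) (q))}


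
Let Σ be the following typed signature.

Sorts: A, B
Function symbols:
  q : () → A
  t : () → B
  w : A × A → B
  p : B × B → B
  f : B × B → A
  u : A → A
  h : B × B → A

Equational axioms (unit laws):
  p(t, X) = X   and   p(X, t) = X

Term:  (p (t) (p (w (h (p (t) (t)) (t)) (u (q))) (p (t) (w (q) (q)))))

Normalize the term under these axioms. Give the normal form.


1. (p (t) (p (w (h (p (t) (t)) (t)) (u (q))) (p (t) (w (q) (q)))))  →  (p (w (h (p (t) (t)) (t)) (u (q))) (p (t) (w (q) (q))))
2. (p (w (h (p (t) (t)) (t)) (u (q))) (p (t) (w (q) (q))))  →  (p (w (h (t) (t)) (u (q))) (p (t) (w (q) (q))))
3. (p (w (h (t) (t)) (u (q))) (p (t) (w (q) (q))))  →  (p (w (h (t) (t)) (u (q))) (w (q) (q)))

normal form = (p (w (h (t) (t)) (u (q))) (w (q) (q)))


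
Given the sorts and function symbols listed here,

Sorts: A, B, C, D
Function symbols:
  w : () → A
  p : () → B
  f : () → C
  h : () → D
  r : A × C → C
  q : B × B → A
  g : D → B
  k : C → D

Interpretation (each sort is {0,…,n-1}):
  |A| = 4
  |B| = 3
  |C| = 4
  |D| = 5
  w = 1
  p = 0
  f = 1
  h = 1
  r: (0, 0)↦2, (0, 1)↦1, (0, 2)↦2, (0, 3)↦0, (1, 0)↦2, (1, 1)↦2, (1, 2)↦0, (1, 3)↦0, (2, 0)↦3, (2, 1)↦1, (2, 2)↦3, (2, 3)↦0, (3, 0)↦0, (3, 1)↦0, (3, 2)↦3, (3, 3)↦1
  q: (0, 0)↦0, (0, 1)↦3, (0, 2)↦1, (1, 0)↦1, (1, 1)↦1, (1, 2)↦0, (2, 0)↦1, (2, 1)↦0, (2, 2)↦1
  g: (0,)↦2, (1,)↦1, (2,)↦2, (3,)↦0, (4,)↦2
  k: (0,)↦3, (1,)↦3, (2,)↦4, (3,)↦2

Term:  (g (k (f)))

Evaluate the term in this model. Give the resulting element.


value = 0

  f = 1
  (k (f)) = k(1,) = 3
  (g (k (f))) = g(3,) = 0


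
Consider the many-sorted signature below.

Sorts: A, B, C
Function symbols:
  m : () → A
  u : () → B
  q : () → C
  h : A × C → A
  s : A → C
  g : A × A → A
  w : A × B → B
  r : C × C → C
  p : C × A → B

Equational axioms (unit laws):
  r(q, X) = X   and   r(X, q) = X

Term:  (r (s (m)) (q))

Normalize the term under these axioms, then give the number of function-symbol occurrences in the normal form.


1. (r (s (m)) (q))  →  (s (m))
normal form: (s (m))

size = 2


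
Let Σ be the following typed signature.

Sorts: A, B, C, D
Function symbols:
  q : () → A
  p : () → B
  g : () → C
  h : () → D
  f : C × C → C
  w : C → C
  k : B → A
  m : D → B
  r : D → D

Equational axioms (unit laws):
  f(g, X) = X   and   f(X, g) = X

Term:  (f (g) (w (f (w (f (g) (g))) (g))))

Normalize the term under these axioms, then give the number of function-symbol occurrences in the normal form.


1. (f (g) (w (f (w (f (g) (g))) (g))))  →  (w (f (w (f (g) (g))) (g)))
2. (w (f (w (f (g) (g))) (g)))  →  (w (w (f (g) (g))))
3. (w (w (f (g) (g))))  →  (w (w (g)))
normal form: (w (w (g)))

size = 3


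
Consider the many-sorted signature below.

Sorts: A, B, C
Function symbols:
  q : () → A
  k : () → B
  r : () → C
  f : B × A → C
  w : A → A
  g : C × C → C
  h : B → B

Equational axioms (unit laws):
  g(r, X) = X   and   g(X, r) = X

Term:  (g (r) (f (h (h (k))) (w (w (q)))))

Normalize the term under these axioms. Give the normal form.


1. (g (r) (f (h (h (k))) (w (w (q)))))  →  (f (h (h (k))) (w (w (q))))

normal form = (f (h (h (k))) (w (w (q))))


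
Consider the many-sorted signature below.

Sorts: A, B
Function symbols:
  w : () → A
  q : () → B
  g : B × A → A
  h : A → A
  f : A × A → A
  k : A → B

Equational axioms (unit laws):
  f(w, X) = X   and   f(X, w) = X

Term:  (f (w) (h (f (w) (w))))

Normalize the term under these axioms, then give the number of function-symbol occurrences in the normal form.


1. (f (w) (h (f (w) (w))))  →  (h (f (w) (w)))
2. (h (f (w) (w)))  →  (h (w))
normal form: (h (w))

size = 2
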